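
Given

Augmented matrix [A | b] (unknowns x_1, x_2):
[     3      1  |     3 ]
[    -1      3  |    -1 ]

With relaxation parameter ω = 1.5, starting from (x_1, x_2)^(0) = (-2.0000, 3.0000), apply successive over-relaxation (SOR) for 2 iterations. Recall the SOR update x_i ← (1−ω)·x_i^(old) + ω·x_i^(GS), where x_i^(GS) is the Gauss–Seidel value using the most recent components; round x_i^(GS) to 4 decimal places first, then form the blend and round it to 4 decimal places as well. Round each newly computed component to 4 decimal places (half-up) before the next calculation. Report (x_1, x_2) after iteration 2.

Iteration 1:
  x_1: GS value = (3 - (1)·3.0000) / (3) = 0.0000;  x_1 ← (1−ω)·-2.0000 + ω·0.0000 = 1.0000
  x_2: GS value = (-1 - (-1)·1.0000) / (3) = 0.0000;  x_2 ← (1−ω)·3.0000 + ω·0.0000 = -1.5000
Iteration 2:
  x_1: GS value = (3 - (1)·-1.5000) / (3) = 1.5000;  x_1 ← (1−ω)·1.0000 + ω·1.5000 = 1.7500
  x_2: GS value = (-1 - (-1)·1.7500) / (3) = 0.2500;  x_2 ← (1−ω)·-1.5000 + ω·0.2500 = 1.1250

(1.7500, 1.1250)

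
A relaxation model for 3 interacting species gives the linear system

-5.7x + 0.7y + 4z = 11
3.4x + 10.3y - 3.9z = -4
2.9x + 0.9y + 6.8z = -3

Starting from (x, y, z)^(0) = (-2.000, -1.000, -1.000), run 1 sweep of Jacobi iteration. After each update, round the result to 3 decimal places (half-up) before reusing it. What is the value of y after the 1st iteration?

Iteration 1:
  x = (11 - (0.7)·-1.000 - (4)·-1.000) / (-5.7) = -2.754
  y = (-4 - (3.4)·-2.000 - (-3.9)·-1.000) / (10.3) = -0.107
  z = (-3 - (2.9)·-2.000 - (0.9)·-1.000) / (6.8) = 0.544

-0.107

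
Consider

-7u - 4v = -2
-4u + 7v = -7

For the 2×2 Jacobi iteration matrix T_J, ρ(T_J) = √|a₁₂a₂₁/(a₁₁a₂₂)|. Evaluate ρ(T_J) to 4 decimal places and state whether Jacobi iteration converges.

a₁₂a₂₁/(a₁₁a₂₂) = (-4)·(-4) / ((-7)·(7)) = -0.326531
ρ = √|-0.326531| = √0.326531 = 0.5714
ρ < 1, so Jacobi converges

0.5714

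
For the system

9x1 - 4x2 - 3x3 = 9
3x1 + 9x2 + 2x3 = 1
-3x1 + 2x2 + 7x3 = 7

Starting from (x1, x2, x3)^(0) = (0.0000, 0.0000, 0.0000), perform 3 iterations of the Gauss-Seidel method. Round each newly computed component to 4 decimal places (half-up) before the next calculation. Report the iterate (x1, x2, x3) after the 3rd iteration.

(1.2933, -0.7190, 1.7597)

Iteration 1:
  x1 = (9 - (-4)·0.0000 - (-3)·0.0000) / (9) = 1.0000
  x2 = (1 - (3)·1.0000 - (2)·0.0000) / (9) = -0.2222
  x3 = (7 - (-3)·1.0000 - (2)·-0.2222) / (7) = 1.4921
Iteration 2:
  x1 = (9 - (-4)·-0.2222 - (-3)·1.4921) / (9) = 1.3986
  x2 = (1 - (3)·1.3986 - (2)·1.4921) / (9) = -0.6867
  x3 = (7 - (-3)·1.3986 - (2)·-0.6867) / (7) = 1.7956
Iteration 3:
  x1 = (9 - (-4)·-0.6867 - (-3)·1.7956) / (9) = 1.2933
  x2 = (1 - (3)·1.2933 - (2)·1.7956) / (9) = -0.7190
  x3 = (7 - (-3)·1.2933 - (2)·-0.7190) / (7) = 1.7597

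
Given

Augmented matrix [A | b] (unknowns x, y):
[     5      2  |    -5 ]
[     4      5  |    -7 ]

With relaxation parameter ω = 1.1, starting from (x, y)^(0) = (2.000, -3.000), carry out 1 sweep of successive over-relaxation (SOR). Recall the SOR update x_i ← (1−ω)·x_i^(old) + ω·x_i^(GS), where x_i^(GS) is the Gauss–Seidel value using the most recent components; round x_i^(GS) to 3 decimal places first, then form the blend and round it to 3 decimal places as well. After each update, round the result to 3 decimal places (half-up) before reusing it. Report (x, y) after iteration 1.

Iteration 1:
  x: GS value = (-5 - (2)·-3.000) / (5) = 0.200;  x ← (1−ω)·2.000 + ω·0.200 = 0.020
  y: GS value = (-7 - (4)·0.020) / (5) = -1.416;  y ← (1−ω)·-3.000 + ω·-1.416 = -1.258

(0.020, -1.258)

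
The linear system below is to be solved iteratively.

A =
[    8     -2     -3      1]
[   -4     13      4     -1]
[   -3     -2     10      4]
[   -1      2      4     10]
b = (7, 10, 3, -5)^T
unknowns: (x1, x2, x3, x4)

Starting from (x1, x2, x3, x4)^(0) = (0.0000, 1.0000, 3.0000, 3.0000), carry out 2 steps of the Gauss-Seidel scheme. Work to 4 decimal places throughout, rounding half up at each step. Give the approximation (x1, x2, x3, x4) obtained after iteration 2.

(1.0060, 1.1146, 0.9690, -1.0099)

Iteration 1:
  x1 = (7 - (-2)·1.0000 - (-3)·3.0000 - (1)·3.0000) / (8) = 1.8750
  x2 = (10 - (-4)·1.8750 - (4)·3.0000 - (-1)·3.0000) / (13) = 0.6538
  x3 = (3 - (-3)·1.8750 - (-2)·0.6538 - (4)·3.0000) / (10) = -0.2067
  x4 = (-5 - (-1)·1.8750 - (2)·0.6538 - (4)·-0.2067) / (10) = -0.3606
Iteration 2:
  x1 = (7 - (-2)·0.6538 - (-3)·-0.2067 - (1)·-0.3606) / (8) = 1.0060
  x2 = (10 - (-4)·1.0060 - (4)·-0.2067 - (-1)·-0.3606) / (13) = 1.1146
  x3 = (3 - (-3)·1.0060 - (-2)·1.1146 - (4)·-0.3606) / (10) = 0.9690
  x4 = (-5 - (-1)·1.0060 - (2)·1.1146 - (4)·0.9690) / (10) = -1.0099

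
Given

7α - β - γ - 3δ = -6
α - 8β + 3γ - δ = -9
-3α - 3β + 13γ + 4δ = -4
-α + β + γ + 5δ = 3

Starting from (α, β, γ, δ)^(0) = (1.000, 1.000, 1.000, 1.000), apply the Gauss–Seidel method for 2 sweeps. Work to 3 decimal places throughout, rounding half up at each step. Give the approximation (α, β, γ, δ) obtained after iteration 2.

(-0.554, 0.884, -0.344, 0.381)

Iteration 1:
  α = (-6 - (-1)·1.000 - (-1)·1.000 - (-3)·1.000) / (7) = -0.143
  β = (-9 - (1)·-0.143 - (3)·1.000 - (-1)·1.000) / (-8) = 1.357
  γ = (-4 - (-3)·-0.143 - (-3)·1.357 - (4)·1.000) / (13) = -0.335
  δ = (3 - (-1)·-0.143 - (1)·1.357 - (1)·-0.335) / (5) = 0.367
Iteration 2:
  α = (-6 - (-1)·1.357 - (-1)·-0.335 - (-3)·0.367) / (7) = -0.554
  β = (-9 - (1)·-0.554 - (3)·-0.335 - (-1)·0.367) / (-8) = 0.884
  γ = (-4 - (-3)·-0.554 - (-3)·0.884 - (4)·0.367) / (13) = -0.344
  δ = (3 - (-1)·-0.554 - (1)·0.884 - (1)·-0.344) / (5) = 0.381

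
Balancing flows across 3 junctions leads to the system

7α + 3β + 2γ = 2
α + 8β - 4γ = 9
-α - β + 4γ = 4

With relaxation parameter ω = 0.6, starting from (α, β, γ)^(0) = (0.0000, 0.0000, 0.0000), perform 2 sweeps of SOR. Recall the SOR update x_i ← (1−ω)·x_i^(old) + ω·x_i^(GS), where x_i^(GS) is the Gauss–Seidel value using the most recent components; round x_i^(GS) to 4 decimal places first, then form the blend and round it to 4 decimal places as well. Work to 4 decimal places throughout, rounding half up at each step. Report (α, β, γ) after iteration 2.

(-0.0546, 1.1615, 1.0560)

Iteration 1:
  α: GS value = (2 - (3)·0.0000 - (2)·0.0000) / (7) = 0.2857;  α ← (1−ω)·0.0000 + ω·0.2857 = 0.1714
  β: GS value = (9 - (1)·0.1714 - (-4)·0.0000) / (8) = 1.1036;  β ← (1−ω)·0.0000 + ω·1.1036 = 0.6622
  γ: GS value = (4 - (-1)·0.1714 - (-1)·0.6622) / (4) = 1.2084;  γ ← (1−ω)·0.0000 + ω·1.2084 = 0.7250
Iteration 2:
  α: GS value = (2 - (3)·0.6622 - (2)·0.7250) / (7) = -0.2052;  α ← (1−ω)·0.1714 + ω·-0.2052 = -0.0546
  β: GS value = (9 - (1)·-0.0546 - (-4)·0.7250) / (8) = 1.4943;  β ← (1−ω)·0.6622 + ω·1.4943 = 1.1615
  γ: GS value = (4 - (-1)·-0.0546 - (-1)·1.1615) / (4) = 1.2767;  γ ← (1−ω)·0.7250 + ω·1.2767 = 1.0560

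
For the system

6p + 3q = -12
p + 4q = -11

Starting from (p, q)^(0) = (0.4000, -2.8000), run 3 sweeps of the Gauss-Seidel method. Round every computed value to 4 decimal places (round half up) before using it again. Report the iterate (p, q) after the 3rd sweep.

Iteration 1:
  p = (-12 - (3)·-2.8000) / (6) = -0.6000
  q = (-11 - (1)·-0.6000) / (4) = -2.6000
Iteration 2:
  p = (-12 - (3)·-2.6000) / (6) = -0.7000
  q = (-11 - (1)·-0.7000) / (4) = -2.5750
Iteration 3:
  p = (-12 - (3)·-2.5750) / (6) = -0.7125
  q = (-11 - (1)·-0.7125) / (4) = -2.5719

(-0.7125, -2.5719)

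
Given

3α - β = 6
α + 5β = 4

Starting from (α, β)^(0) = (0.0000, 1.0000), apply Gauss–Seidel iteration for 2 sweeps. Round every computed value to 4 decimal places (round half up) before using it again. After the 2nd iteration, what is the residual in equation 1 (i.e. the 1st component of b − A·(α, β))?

0.0445

Iteration 1:
  α = (6 - (-1)·1.0000) / (3) = 2.3333
  β = (4 - (1)·2.3333) / (5) = 0.3333
Iteration 2:
  α = (6 - (-1)·0.3333) / (3) = 2.1111
  β = (4 - (1)·2.1111) / (5) = 0.3778
Residual b − A·x = (0.0445, -0.0001)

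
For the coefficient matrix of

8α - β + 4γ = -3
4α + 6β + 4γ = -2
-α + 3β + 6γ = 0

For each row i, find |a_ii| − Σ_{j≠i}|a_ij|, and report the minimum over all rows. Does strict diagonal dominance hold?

-2

row 1: |8| − (1+4) = 3
row 2: |6| − (4+4) = -2
row 3: |6| − (1+3) = 2
minimum over rows = -2 → not strictly diagonally dominant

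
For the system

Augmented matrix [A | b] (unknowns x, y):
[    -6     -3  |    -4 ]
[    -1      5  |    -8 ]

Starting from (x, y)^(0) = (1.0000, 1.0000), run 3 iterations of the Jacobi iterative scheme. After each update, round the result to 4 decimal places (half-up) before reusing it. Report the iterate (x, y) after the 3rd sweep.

(1.4500, -1.3267)

Iteration 1:
  x = (-4 - (-3)·1.0000) / (-6) = 0.1667
  y = (-8 - (-1)·1.0000) / (5) = -1.4000
Iteration 2:
  x = (-4 - (-3)·-1.4000) / (-6) = 1.3667
  y = (-8 - (-1)·0.1667) / (5) = -1.5667
Iteration 3:
  x = (-4 - (-3)·-1.5667) / (-6) = 1.4500
  y = (-8 - (-1)·1.3667) / (5) = -1.3267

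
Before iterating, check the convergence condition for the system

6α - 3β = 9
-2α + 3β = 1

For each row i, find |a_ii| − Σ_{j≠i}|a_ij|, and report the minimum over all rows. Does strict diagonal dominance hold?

row 1: |6| − (3) = 3
row 2: |3| − (2) = 1
minimum over rows = 1 → strictly diagonally dominant (convergence guaranteed)

1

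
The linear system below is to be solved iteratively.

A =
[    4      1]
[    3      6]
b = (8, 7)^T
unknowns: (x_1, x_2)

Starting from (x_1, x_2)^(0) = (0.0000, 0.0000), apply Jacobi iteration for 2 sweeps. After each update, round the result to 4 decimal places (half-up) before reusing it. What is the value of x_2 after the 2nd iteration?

0.1667

Iteration 1:
  x_1 = (8 - (1)·0.0000) / (4) = 2.0000
  x_2 = (7 - (3)·0.0000) / (6) = 1.1667
Iteration 2:
  x_1 = (8 - (1)·1.1667) / (4) = 1.7083
  x_2 = (7 - (3)·2.0000) / (6) = 0.1667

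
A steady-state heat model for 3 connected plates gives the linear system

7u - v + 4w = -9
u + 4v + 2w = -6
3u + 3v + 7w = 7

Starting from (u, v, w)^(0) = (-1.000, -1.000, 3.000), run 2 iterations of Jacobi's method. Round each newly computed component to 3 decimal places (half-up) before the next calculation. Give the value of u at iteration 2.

Iteration 1:
  u = (-9 - (-1)·-1.000 - (4)·3.000) / (7) = -3.143
  v = (-6 - (1)·-1.000 - (2)·3.000) / (4) = -2.750
  w = (7 - (3)·-1.000 - (3)·-1.000) / (7) = 1.857
Iteration 2:
  u = (-9 - (-1)·-2.750 - (4)·1.857) / (7) = -2.740
  v = (-6 - (1)·-3.143 - (2)·1.857) / (4) = -1.643
  w = (7 - (3)·-3.143 - (3)·-2.750) / (7) = 3.526

-2.740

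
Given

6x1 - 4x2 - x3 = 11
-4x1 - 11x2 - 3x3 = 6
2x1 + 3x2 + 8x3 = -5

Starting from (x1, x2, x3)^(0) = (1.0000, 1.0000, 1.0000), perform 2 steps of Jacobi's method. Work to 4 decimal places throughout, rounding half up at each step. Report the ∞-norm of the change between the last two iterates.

1.8296

Iteration 1:
  x1 = (11 - (-4)·1.0000 - (-1)·1.0000) / (6) = 2.6667
  x2 = (6 - (-4)·1.0000 - (-3)·1.0000) / (-11) = -1.1818
  x3 = (-5 - (2)·1.0000 - (3)·1.0000) / (8) = -1.2500
Iteration 2:
  x1 = (11 - (-4)·-1.1818 - (-1)·-1.2500) / (6) = 0.8371
  x2 = (6 - (-4)·2.6667 - (-3)·-1.2500) / (-11) = -1.1743
  x3 = (-5 - (2)·2.6667 - (3)·-1.1818) / (8) = -0.8485
Change: (-1.8296, 0.0075, 0.4015) → max |·| = 1.8296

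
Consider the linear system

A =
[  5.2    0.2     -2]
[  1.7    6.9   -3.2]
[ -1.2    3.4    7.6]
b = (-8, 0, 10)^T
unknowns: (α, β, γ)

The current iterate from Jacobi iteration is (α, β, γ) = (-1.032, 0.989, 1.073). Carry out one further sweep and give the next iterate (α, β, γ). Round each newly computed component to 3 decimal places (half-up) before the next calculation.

One sweep:
  α = (-8 - (0.2)·0.989 - (-2)·1.073) / (5.2) = -1.164
  β = (0 - (1.7)·-1.032 - (-3.2)·1.073) / (6.9) = 0.752
  γ = (10 - (-1.2)·-1.032 - (3.4)·0.989) / (7.6) = 0.710

(-1.164, 0.752, 0.710)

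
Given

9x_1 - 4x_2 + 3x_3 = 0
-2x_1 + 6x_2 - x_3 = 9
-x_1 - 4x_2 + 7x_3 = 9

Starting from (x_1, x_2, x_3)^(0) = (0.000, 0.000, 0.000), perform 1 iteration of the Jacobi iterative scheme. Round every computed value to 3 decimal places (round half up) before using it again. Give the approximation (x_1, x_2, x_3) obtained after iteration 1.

Iteration 1:
  x_1 = (0 - (-4)·0.000 - (3)·0.000) / (9) = 0.000
  x_2 = (9 - (-2)·0.000 - (-1)·0.000) / (6) = 1.500
  x_3 = (9 - (-1)·0.000 - (-4)·0.000) / (7) = 1.286

(0.000, 1.500, 1.286)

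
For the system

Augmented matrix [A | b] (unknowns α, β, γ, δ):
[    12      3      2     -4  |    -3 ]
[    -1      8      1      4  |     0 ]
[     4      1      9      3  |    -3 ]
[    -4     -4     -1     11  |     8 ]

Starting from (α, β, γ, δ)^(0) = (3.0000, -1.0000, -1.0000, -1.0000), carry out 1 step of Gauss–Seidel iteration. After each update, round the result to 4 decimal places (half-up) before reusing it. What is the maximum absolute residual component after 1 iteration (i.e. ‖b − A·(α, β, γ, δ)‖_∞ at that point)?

8.5553

Iteration 1:
  α = (-3 - (3)·-1.0000 - (2)·-1.0000 - (-4)·-1.0000) / (12) = -0.1667
  β = (0 - (-1)·-0.1667 - (1)·-1.0000 - (4)·-1.0000) / (8) = 0.6042
  γ = (-3 - (4)·-0.1667 - (1)·0.6042 - (3)·-1.0000) / (9) = 0.0070
  δ = (8 - (-4)·-0.1667 - (-4)·0.6042 - (-1)·0.0070) / (11) = 0.8870
Residual b − A·x = (0.7218, -8.5553, -5.6614, 0.0000); ∞-norm = 8.5553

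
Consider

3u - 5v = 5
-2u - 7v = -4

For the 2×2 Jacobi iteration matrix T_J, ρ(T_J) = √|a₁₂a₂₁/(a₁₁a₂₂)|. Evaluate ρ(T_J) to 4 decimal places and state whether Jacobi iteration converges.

0.6901

a₁₂a₂₁/(a₁₁a₂₂) = (-5)·(-2) / ((3)·(-7)) = -0.476190
ρ = √|-0.476190| = √0.476190 = 0.6901
ρ < 1, so Jacobi converges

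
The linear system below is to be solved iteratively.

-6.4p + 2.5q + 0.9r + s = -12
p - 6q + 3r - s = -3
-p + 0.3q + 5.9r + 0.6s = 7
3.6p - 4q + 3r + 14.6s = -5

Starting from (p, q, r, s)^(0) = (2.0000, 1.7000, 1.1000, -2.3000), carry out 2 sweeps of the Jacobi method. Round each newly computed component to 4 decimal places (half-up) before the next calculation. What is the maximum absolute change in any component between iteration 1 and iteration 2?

Iteration 1:
  p = (-12 - (2.5)·1.7000 - (0.9)·1.1000 - (1)·-2.3000) / (-6.4) = 2.3344
  q = (-3 - (1)·2.0000 - (3)·1.1000 - (-1)·-2.3000) / (-6) = 1.7667
  r = (7 - (-1)·2.0000 - (0.3)·1.7000 - (0.6)·-2.3000) / (5.9) = 1.6729
  s = (-5 - (3.6)·2.0000 - (-4)·1.7000 - (3)·1.1000) / (14.6) = -0.5959
Iteration 2:
  p = (-12 - (2.5)·1.7667 - (0.9)·1.6729 - (1)·-0.5959) / (-6.4) = 2.7073
  q = (-3 - (1)·2.3344 - (3)·1.6729 - (-1)·-0.5959) / (-6) = 1.8248
  r = (7 - (-1)·2.3344 - (0.3)·1.7667 - (0.6)·-0.5959) / (5.9) = 1.5529
  s = (-5 - (3.6)·2.3344 - (-4)·1.7667 - (3)·1.6729) / (14.6) = -0.7778
Change: (0.3729, 0.0581, -0.1200, -0.1819) → max |·| = 0.3729

0.3729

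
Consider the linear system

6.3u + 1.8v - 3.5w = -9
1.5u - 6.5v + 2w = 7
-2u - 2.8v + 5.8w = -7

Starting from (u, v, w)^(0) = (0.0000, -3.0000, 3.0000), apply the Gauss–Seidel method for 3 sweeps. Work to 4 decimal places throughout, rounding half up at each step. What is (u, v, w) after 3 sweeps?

(-2.4306, -2.4703, -3.2376)

Iteration 1:
  u = (-9 - (1.8)·-3.0000 - (-3.5)·3.0000) / (6.3) = 1.0952
  v = (7 - (1.5)·1.0952 - (2)·3.0000) / (-6.5) = 0.0989
  w = (-7 - (-2)·1.0952 - (-2.8)·0.0989) / (5.8) = -0.7815
Iteration 2:
  u = (-9 - (1.8)·0.0989 - (-3.5)·-0.7815) / (6.3) = -1.8910
  v = (7 - (1.5)·-1.8910 - (2)·-0.7815) / (-6.5) = -1.7538
  w = (-7 - (-2)·-1.8910 - (-2.8)·-1.7538) / (5.8) = -2.7056
Iteration 3:
  u = (-9 - (1.8)·-1.7538 - (-3.5)·-2.7056) / (6.3) = -2.4306
  v = (7 - (1.5)·-2.4306 - (2)·-2.7056) / (-6.5) = -2.4703
  w = (-7 - (-2)·-2.4306 - (-2.8)·-2.4703) / (5.8) = -3.2376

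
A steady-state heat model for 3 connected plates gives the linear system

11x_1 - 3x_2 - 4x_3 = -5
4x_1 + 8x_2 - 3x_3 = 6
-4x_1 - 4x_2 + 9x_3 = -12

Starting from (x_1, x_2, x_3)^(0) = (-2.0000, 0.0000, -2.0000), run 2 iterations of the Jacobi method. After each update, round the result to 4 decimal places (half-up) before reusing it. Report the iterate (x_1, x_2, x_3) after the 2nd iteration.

(-0.9899, 0.5076, -1.4141)

Iteration 1:
  x_1 = (-5 - (-3)·0.0000 - (-4)·-2.0000) / (11) = -1.1818
  x_2 = (6 - (4)·-2.0000 - (-3)·-2.0000) / (8) = 1.0000
  x_3 = (-12 - (-4)·-2.0000 - (-4)·0.0000) / (9) = -2.2222
Iteration 2:
  x_1 = (-5 - (-3)·1.0000 - (-4)·-2.2222) / (11) = -0.9899
  x_2 = (6 - (4)·-1.1818 - (-3)·-2.2222) / (8) = 0.5076
  x_3 = (-12 - (-4)·-1.1818 - (-4)·1.0000) / (9) = -1.4141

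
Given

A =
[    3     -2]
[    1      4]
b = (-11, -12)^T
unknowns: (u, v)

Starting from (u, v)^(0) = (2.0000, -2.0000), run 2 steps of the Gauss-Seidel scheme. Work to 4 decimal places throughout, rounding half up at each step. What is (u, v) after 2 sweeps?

(-4.8333, -1.7917)

Iteration 1:
  u = (-11 - (-2)·-2.0000) / (3) = -5.0000
  v = (-12 - (1)·-5.0000) / (4) = -1.7500
Iteration 2:
  u = (-11 - (-2)·-1.7500) / (3) = -4.8333
  v = (-12 - (1)·-4.8333) / (4) = -1.7917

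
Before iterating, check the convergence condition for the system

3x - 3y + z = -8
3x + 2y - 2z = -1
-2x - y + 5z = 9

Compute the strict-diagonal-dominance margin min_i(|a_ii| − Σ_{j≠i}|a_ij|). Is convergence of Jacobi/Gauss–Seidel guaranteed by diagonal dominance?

-3

row 1: |3| − (3+1) = -1
row 2: |2| − (3+2) = -3
row 3: |5| − (2+1) = 2
minimum over rows = -3 → not strictly diagonally dominant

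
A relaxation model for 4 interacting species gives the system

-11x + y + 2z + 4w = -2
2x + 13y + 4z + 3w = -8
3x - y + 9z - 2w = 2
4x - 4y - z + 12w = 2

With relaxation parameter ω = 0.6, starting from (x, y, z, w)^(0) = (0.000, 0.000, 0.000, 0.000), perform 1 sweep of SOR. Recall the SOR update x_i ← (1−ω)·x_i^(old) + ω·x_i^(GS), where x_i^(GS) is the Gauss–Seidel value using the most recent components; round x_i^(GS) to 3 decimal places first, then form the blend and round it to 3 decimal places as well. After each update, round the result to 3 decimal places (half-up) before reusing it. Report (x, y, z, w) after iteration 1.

(0.109, -0.379, 0.086, 0.007)

Iteration 1:
  x: GS value = (-2 - (1)·0.000 - (2)·0.000 - (4)·0.000) / (-11) = 0.182;  x ← (1−ω)·0.000 + ω·0.182 = 0.109
  y: GS value = (-8 - (2)·0.109 - (4)·0.000 - (3)·0.000) / (13) = -0.632;  y ← (1−ω)·0.000 + ω·-0.632 = -0.379
  z: GS value = (2 - (3)·0.109 - (-1)·-0.379 - (-2)·0.000) / (9) = 0.144;  z ← (1−ω)·0.000 + ω·0.144 = 0.086
  w: GS value = (2 - (4)·0.109 - (-4)·-0.379 - (-1)·0.086) / (12) = 0.011;  w ← (1−ω)·0.000 + ω·0.011 = 0.007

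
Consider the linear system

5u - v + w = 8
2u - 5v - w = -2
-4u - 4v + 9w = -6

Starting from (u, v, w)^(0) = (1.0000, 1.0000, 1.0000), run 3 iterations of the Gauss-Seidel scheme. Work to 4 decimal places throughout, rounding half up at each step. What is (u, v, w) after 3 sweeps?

Iteration 1:
  u = (8 - (-1)·1.0000 - (1)·1.0000) / (5) = 1.6000
  v = (-2 - (2)·1.6000 - (-1)·1.0000) / (-5) = 0.8400
  w = (-6 - (-4)·1.6000 - (-4)·0.8400) / (9) = 0.4178
Iteration 2:
  u = (8 - (-1)·0.8400 - (1)·0.4178) / (5) = 1.6844
  v = (-2 - (2)·1.6844 - (-1)·0.4178) / (-5) = 0.9902
  w = (-6 - (-4)·1.6844 - (-4)·0.9902) / (9) = 0.5220
Iteration 3:
  u = (8 - (-1)·0.9902 - (1)·0.5220) / (5) = 1.6936
  v = (-2 - (2)·1.6936 - (-1)·0.5220) / (-5) = 0.9730
  w = (-6 - (-4)·1.6936 - (-4)·0.9730) / (9) = 0.5185

(1.6936, 0.9730, 0.5185)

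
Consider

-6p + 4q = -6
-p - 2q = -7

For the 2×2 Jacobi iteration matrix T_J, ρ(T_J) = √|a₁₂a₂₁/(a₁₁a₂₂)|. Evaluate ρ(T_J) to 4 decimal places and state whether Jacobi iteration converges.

a₁₂a₂₁/(a₁₁a₂₂) = (4)·(-1) / ((-6)·(-2)) = -0.333333
ρ = √|-0.333333| = √0.333333 = 0.5774
ρ < 1, so Jacobi converges

0.5774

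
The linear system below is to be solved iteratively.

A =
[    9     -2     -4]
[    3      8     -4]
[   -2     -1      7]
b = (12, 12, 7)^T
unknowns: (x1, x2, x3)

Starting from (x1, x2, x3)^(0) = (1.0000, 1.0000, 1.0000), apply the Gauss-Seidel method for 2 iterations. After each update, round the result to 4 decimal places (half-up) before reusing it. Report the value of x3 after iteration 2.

1.8939

Iteration 1:
  x1 = (12 - (-2)·1.0000 - (-4)·1.0000) / (9) = 2.0000
  x2 = (12 - (3)·2.0000 - (-4)·1.0000) / (8) = 1.2500
  x3 = (7 - (-2)·2.0000 - (-1)·1.2500) / (7) = 1.7500
Iteration 2:
  x1 = (12 - (-2)·1.2500 - (-4)·1.7500) / (9) = 2.3889
  x2 = (12 - (3)·2.3889 - (-4)·1.7500) / (8) = 1.4792
  x3 = (7 - (-2)·2.3889 - (-1)·1.4792) / (7) = 1.8939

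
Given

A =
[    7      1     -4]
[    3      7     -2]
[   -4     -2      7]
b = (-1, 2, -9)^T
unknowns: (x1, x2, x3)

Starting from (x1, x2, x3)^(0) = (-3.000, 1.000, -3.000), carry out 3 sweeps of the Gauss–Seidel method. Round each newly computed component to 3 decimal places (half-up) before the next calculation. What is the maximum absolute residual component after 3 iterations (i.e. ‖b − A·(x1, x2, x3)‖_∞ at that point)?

Iteration 1:
  x1 = (-1 - (1)·1.000 - (-4)·-3.000) / (7) = -2.000
  x2 = (2 - (3)·-2.000 - (-2)·-3.000) / (7) = 0.286
  x3 = (-9 - (-4)·-2.000 - (-2)·0.286) / (7) = -2.347
Iteration 2:
  x1 = (-1 - (1)·0.286 - (-4)·-2.347) / (7) = -1.525
  x2 = (2 - (3)·-1.525 - (-2)·-2.347) / (7) = 0.269
  x3 = (-9 - (-4)·-1.525 - (-2)·0.269) / (7) = -2.080
Iteration 3:
  x1 = (-1 - (1)·0.269 - (-4)·-2.080) / (7) = -1.370
  x2 = (2 - (3)·-1.370 - (-2)·-2.080) / (7) = 0.279
  x3 = (-9 - (-4)·-1.370 - (-2)·0.279) / (7) = -1.989
Residual b − A·x = (0.355, 0.179, 0.001); ∞-norm = 0.355

0.355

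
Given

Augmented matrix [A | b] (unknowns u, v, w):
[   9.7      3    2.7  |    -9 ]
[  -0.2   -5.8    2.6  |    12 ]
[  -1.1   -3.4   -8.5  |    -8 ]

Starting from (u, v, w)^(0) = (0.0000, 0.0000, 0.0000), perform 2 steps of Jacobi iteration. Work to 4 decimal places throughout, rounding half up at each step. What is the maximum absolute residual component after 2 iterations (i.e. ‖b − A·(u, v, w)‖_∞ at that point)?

Iteration 1:
  u = (-9 - (3)·0.0000 - (2.7)·0.0000) / (9.7) = -0.9278
  v = (12 - (-0.2)·0.0000 - (2.6)·0.0000) / (-5.8) = -2.0690
  w = (-8 - (-1.1)·0.0000 - (-3.4)·0.0000) / (-8.5) = 0.9412
Iteration 2:
  u = (-9 - (3)·-2.0690 - (2.7)·0.9412) / (9.7) = -0.5499
  v = (12 - (-0.2)·-0.9278 - (2.6)·0.9412) / (-5.8) = -1.6151
  w = (-8 - (-1.1)·-0.9278 - (-3.4)·-2.0690) / (-8.5) = 1.8888
Residual b − A·x = (-3.9204, -2.3884, 1.9586); ∞-norm = 3.9204

3.9204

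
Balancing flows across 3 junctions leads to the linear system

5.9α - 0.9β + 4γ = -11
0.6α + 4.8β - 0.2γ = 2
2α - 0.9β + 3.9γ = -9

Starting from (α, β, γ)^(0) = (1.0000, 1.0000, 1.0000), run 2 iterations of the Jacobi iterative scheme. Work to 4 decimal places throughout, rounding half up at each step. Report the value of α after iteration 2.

-0.0578

Iteration 1:
  α = (-11 - (-0.9)·1.0000 - (4)·1.0000) / (5.9) = -2.3898
  β = (2 - (0.6)·1.0000 - (-0.2)·1.0000) / (4.8) = 0.3333
  γ = (-9 - (2)·1.0000 - (-0.9)·1.0000) / (3.9) = -2.5897
Iteration 2:
  α = (-11 - (-0.9)·0.3333 - (4)·-2.5897) / (5.9) = -0.0578
  β = (2 - (0.6)·-2.3898 - (-0.2)·-2.5897) / (4.8) = 0.6075
  γ = (-9 - (2)·-2.3898 - (-0.9)·0.3333) / (3.9) = -1.0052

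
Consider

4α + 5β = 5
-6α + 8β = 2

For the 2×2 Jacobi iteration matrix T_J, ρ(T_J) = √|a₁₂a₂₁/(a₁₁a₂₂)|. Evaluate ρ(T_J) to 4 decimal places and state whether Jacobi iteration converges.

a₁₂a₂₁/(a₁₁a₂₂) = (5)·(-6) / ((4)·(8)) = -0.937500
ρ = √|-0.937500| = √0.937500 = 0.9682
ρ < 1, so Jacobi converges

0.9682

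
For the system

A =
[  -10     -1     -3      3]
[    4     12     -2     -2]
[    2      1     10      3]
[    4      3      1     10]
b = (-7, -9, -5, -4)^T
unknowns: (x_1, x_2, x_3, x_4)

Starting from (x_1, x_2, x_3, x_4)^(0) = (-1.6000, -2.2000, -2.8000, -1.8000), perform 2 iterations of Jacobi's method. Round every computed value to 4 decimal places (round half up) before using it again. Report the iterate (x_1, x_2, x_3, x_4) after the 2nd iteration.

Iteration 1:
  x_1 = (-7 - (-1)·-2.2000 - (-3)·-2.8000 - (3)·-1.8000) / (-10) = 1.2200
  x_2 = (-9 - (4)·-1.6000 - (-2)·-2.8000 - (-2)·-1.8000) / (12) = -0.9833
  x_3 = (-5 - (2)·-1.6000 - (1)·-2.2000 - (3)·-1.8000) / (10) = 0.5800
  x_4 = (-4 - (4)·-1.6000 - (3)·-2.2000 - (1)·-2.8000) / (10) = 1.1800
Iteration 2:
  x_1 = (-7 - (-1)·-0.9833 - (-3)·0.5800 - (3)·1.1800) / (-10) = 0.9783
  x_2 = (-9 - (4)·1.2200 - (-2)·0.5800 - (-2)·1.1800) / (12) = -0.8633
  x_3 = (-5 - (2)·1.2200 - (1)·-0.9833 - (3)·1.1800) / (10) = -0.9997
  x_4 = (-4 - (4)·1.2200 - (3)·-0.9833 - (1)·0.5800) / (10) = -0.6510

(0.9783, -0.8633, -0.9997, -0.6510)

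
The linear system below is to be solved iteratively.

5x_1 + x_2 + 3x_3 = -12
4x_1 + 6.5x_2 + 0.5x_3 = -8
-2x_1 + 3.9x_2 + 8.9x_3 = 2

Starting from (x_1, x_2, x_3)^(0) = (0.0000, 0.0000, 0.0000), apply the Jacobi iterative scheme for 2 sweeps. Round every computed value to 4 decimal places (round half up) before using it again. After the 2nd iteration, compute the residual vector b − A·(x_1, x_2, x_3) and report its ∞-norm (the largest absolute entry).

5.4699

Iteration 1:
  x_1 = (-12 - (1)·0.0000 - (3)·0.0000) / (5) = -2.4000
  x_2 = (-8 - (4)·0.0000 - (0.5)·0.0000) / (6.5) = -1.2308
  x_3 = (2 - (-2)·0.0000 - (3.9)·0.0000) / (8.9) = 0.2247
Iteration 2:
  x_1 = (-12 - (1)·-1.2308 - (3)·0.2247) / (5) = -2.2887
  x_2 = (-8 - (4)·-2.4000 - (0.5)·0.2247) / (6.5) = 0.2289
  x_3 = (2 - (-2)·-2.4000 - (3.9)·-1.2308) / (8.9) = 0.2247
Residual b − A·x = (-1.4595, -0.4454, -5.4699); ∞-norm = 5.4699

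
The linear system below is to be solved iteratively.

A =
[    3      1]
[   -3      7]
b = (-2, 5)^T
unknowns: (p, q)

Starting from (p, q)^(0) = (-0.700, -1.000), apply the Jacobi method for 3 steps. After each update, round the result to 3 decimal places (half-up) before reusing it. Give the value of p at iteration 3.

-0.857

Iteration 1:
  p = (-2 - (1)·-1.000) / (3) = -0.333
  q = (5 - (-3)·-0.700) / (7) = 0.414
Iteration 2:
  p = (-2 - (1)·0.414) / (3) = -0.805
  q = (5 - (-3)·-0.333) / (7) = 0.572
Iteration 3:
  p = (-2 - (1)·0.572) / (3) = -0.857
  q = (5 - (-3)·-0.805) / (7) = 0.369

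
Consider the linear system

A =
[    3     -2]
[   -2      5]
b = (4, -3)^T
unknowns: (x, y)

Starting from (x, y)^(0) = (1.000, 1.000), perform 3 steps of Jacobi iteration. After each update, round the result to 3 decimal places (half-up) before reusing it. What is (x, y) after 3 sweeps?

Iteration 1:
  x = (4 - (-2)·1.000) / (3) = 2.000
  y = (-3 - (-2)·1.000) / (5) = -0.200
Iteration 2:
  x = (4 - (-2)·-0.200) / (3) = 1.200
  y = (-3 - (-2)·2.000) / (5) = 0.200
Iteration 3:
  x = (4 - (-2)·0.200) / (3) = 1.467
  y = (-3 - (-2)·1.200) / (5) = -0.120

(1.467, -0.120)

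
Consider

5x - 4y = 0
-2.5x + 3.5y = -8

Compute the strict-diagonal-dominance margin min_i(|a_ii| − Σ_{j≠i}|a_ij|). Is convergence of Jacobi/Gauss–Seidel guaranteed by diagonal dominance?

1

row 1: |5| − (4) = 1
row 2: |3.5| − (2.5) = 1
minimum over rows = 1 → strictly diagonally dominant (convergence guaranteed)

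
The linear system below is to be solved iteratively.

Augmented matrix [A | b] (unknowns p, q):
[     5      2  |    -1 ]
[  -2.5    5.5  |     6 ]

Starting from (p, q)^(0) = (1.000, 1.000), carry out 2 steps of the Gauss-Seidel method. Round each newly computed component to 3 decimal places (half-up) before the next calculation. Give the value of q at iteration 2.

Iteration 1:
  p = (-1 - (2)·1.000) / (5) = -0.600
  q = (6 - (-2.5)·-0.600) / (5.5) = 0.818
Iteration 2:
  p = (-1 - (2)·0.818) / (5) = -0.527
  q = (6 - (-2.5)·-0.527) / (5.5) = 0.851

0.851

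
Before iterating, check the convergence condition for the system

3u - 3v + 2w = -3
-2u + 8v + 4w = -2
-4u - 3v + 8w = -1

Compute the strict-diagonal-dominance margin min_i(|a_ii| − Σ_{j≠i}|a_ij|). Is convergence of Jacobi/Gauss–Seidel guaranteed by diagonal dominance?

-2

row 1: |3| − (3+2) = -2
row 2: |8| − (2+4) = 2
row 3: |8| − (4+3) = 1
minimum over rows = -2 → not strictly diagonally dominant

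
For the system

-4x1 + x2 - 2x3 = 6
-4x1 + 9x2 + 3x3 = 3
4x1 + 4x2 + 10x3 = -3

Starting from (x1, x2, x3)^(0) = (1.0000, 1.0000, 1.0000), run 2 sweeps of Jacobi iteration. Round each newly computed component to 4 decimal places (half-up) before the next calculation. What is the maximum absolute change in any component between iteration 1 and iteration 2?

Iteration 1:
  x1 = (6 - (1)·1.0000 - (-2)·1.0000) / (-4) = -1.7500
  x2 = (3 - (-4)·1.0000 - (3)·1.0000) / (9) = 0.4444
  x3 = (-3 - (4)·1.0000 - (4)·1.0000) / (10) = -1.1000
Iteration 2:
  x1 = (6 - (1)·0.4444 - (-2)·-1.1000) / (-4) = -0.8389
  x2 = (3 - (-4)·-1.7500 - (3)·-1.1000) / (9) = -0.0778
  x3 = (-3 - (4)·-1.7500 - (4)·0.4444) / (10) = 0.2222
Change: (0.9111, -0.5222, 1.3222) → max |·| = 1.3222

1.3222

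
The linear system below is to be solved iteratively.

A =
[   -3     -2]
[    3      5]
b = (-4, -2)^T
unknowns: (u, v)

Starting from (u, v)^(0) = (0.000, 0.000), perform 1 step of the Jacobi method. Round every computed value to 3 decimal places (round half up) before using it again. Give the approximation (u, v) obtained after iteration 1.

Iteration 1:
  u = (-4 - (-2)·0.000) / (-3) = 1.333
  v = (-2 - (3)·0.000) / (5) = -0.400

(1.333, -0.400)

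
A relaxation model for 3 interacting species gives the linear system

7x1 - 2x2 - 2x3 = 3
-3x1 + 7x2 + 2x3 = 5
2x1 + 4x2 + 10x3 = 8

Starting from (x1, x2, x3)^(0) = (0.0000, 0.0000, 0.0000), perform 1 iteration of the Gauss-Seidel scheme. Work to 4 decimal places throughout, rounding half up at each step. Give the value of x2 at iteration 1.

0.8980

Iteration 1:
  x1 = (3 - (-2)·0.0000 - (-2)·0.0000) / (7) = 0.4286
  x2 = (5 - (-3)·0.4286 - (2)·0.0000) / (7) = 0.8980
  x3 = (8 - (2)·0.4286 - (4)·0.8980) / (10) = 0.3551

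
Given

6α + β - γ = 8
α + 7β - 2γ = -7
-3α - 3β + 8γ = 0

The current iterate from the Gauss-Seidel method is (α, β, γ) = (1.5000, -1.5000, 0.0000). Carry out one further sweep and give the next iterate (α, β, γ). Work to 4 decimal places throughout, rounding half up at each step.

One sweep:
  α = (8 - (1)·-1.5000 - (-1)·0.0000) / (6) = 1.5833
  β = (-7 - (1)·1.5833 - (-2)·0.0000) / (7) = -1.2262
  γ = (0 - (-3)·1.5833 - (-3)·-1.2262) / (8) = 0.1339

(1.5833, -1.2262, 0.1339)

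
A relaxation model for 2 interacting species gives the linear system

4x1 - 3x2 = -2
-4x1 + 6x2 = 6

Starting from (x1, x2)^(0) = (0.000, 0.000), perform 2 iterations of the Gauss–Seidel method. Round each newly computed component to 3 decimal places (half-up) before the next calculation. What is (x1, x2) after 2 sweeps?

(0.000, 1.000)

Iteration 1:
  x1 = (-2 - (-3)·0.000) / (4) = -0.500
  x2 = (6 - (-4)·-0.500) / (6) = 0.667
Iteration 2:
  x1 = (-2 - (-3)·0.667) / (4) = 0.000
  x2 = (6 - (-4)·0.000) / (6) = 1.000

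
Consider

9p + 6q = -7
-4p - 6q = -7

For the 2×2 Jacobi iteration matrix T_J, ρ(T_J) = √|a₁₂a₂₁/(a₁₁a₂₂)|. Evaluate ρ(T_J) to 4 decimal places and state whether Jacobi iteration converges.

a₁₂a₂₁/(a₁₁a₂₂) = (6)·(-4) / ((9)·(-6)) = 0.444444
ρ = √|0.444444| = √0.444444 = 0.6667
ρ < 1, so Jacobi converges

0.6667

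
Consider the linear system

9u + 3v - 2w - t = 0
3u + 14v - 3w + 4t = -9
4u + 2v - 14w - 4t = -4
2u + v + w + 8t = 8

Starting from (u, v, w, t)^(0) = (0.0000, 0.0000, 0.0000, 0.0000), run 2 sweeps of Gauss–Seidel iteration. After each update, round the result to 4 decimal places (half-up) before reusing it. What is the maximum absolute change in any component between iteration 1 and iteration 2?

Iteration 1:
  u = (0 - (3)·0.0000 - (-2)·0.0000 - (-1)·0.0000) / (9) = 0.0000
  v = (-9 - (3)·0.0000 - (-3)·0.0000 - (4)·0.0000) / (14) = -0.6429
  w = (-4 - (4)·0.0000 - (2)·-0.6429 - (-4)·0.0000) / (-14) = 0.1939
  t = (8 - (2)·0.0000 - (1)·-0.6429 - (1)·0.1939) / (8) = 1.0561
Iteration 2:
  u = (0 - (3)·-0.6429 - (-2)·0.1939 - (-1)·1.0561) / (9) = 0.3747
  v = (-9 - (3)·0.3747 - (-3)·0.1939 - (4)·1.0561) / (14) = -0.9833
  w = (-4 - (4)·0.3747 - (2)·-0.9833 - (-4)·1.0561) / (-14) = -0.0494
  t = (8 - (2)·0.3747 - (1)·-0.9833 - (1)·-0.0494) / (8) = 1.0354
Change: (0.3747, -0.3404, -0.2433, -0.0207) → max |·| = 0.3747

0.3747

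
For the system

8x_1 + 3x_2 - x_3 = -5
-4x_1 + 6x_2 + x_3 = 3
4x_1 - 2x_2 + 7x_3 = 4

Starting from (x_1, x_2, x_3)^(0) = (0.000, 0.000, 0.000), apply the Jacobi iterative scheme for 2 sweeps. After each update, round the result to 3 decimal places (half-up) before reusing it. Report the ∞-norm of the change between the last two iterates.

0.512

Iteration 1:
  x_1 = (-5 - (3)·0.000 - (-1)·0.000) / (8) = -0.625
  x_2 = (3 - (-4)·0.000 - (1)·0.000) / (6) = 0.500
  x_3 = (4 - (4)·0.000 - (-2)·0.000) / (7) = 0.571
Iteration 2:
  x_1 = (-5 - (3)·0.500 - (-1)·0.571) / (8) = -0.741
  x_2 = (3 - (-4)·-0.625 - (1)·0.571) / (6) = -0.012
  x_3 = (4 - (4)·-0.625 - (-2)·0.500) / (7) = 1.071
Change: (-0.116, -0.512, 0.500) → max |·| = 0.512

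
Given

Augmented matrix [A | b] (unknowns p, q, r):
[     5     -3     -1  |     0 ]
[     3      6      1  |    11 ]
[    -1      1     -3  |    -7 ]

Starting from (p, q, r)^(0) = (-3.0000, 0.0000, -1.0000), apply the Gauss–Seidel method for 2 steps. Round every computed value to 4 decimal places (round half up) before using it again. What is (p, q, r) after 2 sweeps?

(1.8800, 0.3767, 1.8322)

Iteration 1:
  p = (0 - (-3)·0.0000 - (-1)·-1.0000) / (5) = -0.2000
  q = (11 - (3)·-0.2000 - (1)·-1.0000) / (6) = 2.1000
  r = (-7 - (-1)·-0.2000 - (1)·2.1000) / (-3) = 3.1000
Iteration 2:
  p = (0 - (-3)·2.1000 - (-1)·3.1000) / (5) = 1.8800
  q = (11 - (3)·1.8800 - (1)·3.1000) / (6) = 0.3767
  r = (-7 - (-1)·1.8800 - (1)·0.3767) / (-3) = 1.8322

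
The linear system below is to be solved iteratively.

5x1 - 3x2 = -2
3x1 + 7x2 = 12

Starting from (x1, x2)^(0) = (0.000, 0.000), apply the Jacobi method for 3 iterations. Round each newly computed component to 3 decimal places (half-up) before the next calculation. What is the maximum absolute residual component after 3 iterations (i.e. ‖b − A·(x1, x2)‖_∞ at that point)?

1.325

Iteration 1:
  x1 = (-2 - (-3)·0.000) / (5) = -0.400
  x2 = (12 - (3)·0.000) / (7) = 1.714
Iteration 2:
  x1 = (-2 - (-3)·1.714) / (5) = 0.628
  x2 = (12 - (3)·-0.400) / (7) = 1.886
Iteration 3:
  x1 = (-2 - (-3)·1.886) / (5) = 0.732
  x2 = (12 - (3)·0.628) / (7) = 1.445
Residual b − A·x = (-1.325, -0.311); ∞-norm = 1.325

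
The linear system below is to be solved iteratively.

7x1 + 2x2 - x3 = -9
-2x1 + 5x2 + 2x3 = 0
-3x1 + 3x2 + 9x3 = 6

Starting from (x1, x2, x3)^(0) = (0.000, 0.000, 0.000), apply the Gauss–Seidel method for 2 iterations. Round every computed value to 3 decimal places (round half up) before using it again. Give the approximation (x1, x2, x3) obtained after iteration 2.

Iteration 1:
  x1 = (-9 - (2)·0.000 - (-1)·0.000) / (7) = -1.286
  x2 = (0 - (-2)·-1.286 - (2)·0.000) / (5) = -0.514
  x3 = (6 - (-3)·-1.286 - (3)·-0.514) / (9) = 0.409
Iteration 2:
  x1 = (-9 - (2)·-0.514 - (-1)·0.409) / (7) = -1.080
  x2 = (0 - (-2)·-1.080 - (2)·0.409) / (5) = -0.596
  x3 = (6 - (-3)·-1.080 - (3)·-0.596) / (9) = 0.505

(-1.080, -0.596, 0.505)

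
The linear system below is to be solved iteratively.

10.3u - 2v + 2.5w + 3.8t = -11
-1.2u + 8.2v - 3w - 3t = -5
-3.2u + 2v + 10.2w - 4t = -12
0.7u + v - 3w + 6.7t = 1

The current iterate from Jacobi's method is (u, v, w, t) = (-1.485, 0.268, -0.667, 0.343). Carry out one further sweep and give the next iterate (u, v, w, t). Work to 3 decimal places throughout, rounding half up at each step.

One sweep:
  u = (-11 - (-2)·0.268 - (2.5)·-0.667 - (3.8)·0.343) / (10.3) = -0.981
  v = (-5 - (-1.2)·-1.485 - (-3)·-0.667 - (-3)·0.343) / (8.2) = -0.946
  w = (-12 - (-3.2)·-1.485 - (2)·0.268 - (-4)·0.343) / (10.2) = -1.560
  t = (1 - (0.7)·-1.485 - (1)·0.268 - (-3)·-0.667) / (6.7) = -0.034

(-0.981, -0.946, -1.560, -0.034)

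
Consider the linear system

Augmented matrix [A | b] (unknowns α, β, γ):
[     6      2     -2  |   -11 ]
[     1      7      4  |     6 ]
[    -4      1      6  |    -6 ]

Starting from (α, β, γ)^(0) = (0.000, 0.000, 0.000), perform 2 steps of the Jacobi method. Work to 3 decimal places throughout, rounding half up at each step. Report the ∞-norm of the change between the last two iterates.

1.365

Iteration 1:
  α = (-11 - (2)·0.000 - (-2)·0.000) / (6) = -1.833
  β = (6 - (1)·0.000 - (4)·0.000) / (7) = 0.857
  γ = (-6 - (-4)·0.000 - (1)·0.000) / (6) = -1.000
Iteration 2:
  α = (-11 - (2)·0.857 - (-2)·-1.000) / (6) = -2.452
  β = (6 - (1)·-1.833 - (4)·-1.000) / (7) = 1.690
  γ = (-6 - (-4)·-1.833 - (1)·0.857) / (6) = -2.365
Change: (-0.619, 0.833, -1.365) → max |·| = 1.365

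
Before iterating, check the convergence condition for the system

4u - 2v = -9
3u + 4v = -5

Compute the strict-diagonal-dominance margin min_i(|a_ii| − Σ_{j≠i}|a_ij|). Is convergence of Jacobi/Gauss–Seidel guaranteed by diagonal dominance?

row 1: |4| − (2) = 2
row 2: |4| − (3) = 1
minimum over rows = 1 → strictly diagonally dominant (convergence guaranteed)

1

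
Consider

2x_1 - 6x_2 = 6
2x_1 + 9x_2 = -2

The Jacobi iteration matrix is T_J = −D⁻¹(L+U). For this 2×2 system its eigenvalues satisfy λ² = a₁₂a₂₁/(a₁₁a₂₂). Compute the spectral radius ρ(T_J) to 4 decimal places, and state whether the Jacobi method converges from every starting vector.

0.8165

a₁₂a₂₁/(a₁₁a₂₂) = (-6)·(2) / ((2)·(9)) = -0.666667
ρ = √|-0.666667| = √0.666667 = 0.8165
ρ < 1, so Jacobi converges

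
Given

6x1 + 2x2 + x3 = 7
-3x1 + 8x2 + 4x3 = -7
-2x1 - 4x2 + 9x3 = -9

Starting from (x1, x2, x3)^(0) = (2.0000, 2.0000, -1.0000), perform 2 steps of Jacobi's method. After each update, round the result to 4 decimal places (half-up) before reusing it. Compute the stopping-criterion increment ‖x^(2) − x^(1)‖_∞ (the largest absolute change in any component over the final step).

1.1666

Iteration 1:
  x1 = (7 - (2)·2.0000 - (1)·-1.0000) / (6) = 0.6667
  x2 = (-7 - (-3)·2.0000 - (4)·-1.0000) / (8) = 0.3750
  x3 = (-9 - (-2)·2.0000 - (-4)·2.0000) / (9) = 0.3333
Iteration 2:
  x1 = (7 - (2)·0.3750 - (1)·0.3333) / (6) = 0.9861
  x2 = (-7 - (-3)·0.6667 - (4)·0.3333) / (8) = -0.7916
  x3 = (-9 - (-2)·0.6667 - (-4)·0.3750) / (9) = -0.6852
Change: (0.3194, -1.1666, -1.0185) → max |·| = 1.1666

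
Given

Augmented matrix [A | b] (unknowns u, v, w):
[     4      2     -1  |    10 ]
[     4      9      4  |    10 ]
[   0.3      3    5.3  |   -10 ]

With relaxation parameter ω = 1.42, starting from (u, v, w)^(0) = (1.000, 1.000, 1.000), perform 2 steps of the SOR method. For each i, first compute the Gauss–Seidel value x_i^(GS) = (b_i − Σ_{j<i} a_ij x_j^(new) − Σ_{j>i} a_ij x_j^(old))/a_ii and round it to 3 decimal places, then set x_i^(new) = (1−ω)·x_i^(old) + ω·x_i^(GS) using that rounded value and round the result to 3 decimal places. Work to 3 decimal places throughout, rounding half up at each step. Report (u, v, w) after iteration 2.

(2.424, 2.037, -3.530)

Iteration 1:
  u: GS value = (10 - (2)·1.000 - (-1)·1.000) / (4) = 2.250;  u ← (1−ω)·1.000 + ω·2.250 = 2.775
  v: GS value = (10 - (4)·2.775 - (4)·1.000) / (9) = -0.567;  v ← (1−ω)·1.000 + ω·-0.567 = -1.225
  w: GS value = (-10 - (0.3)·2.775 - (3)·-1.225) / (5.3) = -1.350;  w ← (1−ω)·1.000 + ω·-1.350 = -2.337
Iteration 2:
  u: GS value = (10 - (2)·-1.225 - (-1)·-2.337) / (4) = 2.528;  u ← (1−ω)·2.775 + ω·2.528 = 2.424
  v: GS value = (10 - (4)·2.424 - (4)·-2.337) / (9) = 1.072;  v ← (1−ω)·-1.225 + ω·1.072 = 2.037
  w: GS value = (-10 - (0.3)·2.424 - (3)·2.037) / (5.3) = -3.177;  w ← (1−ω)·-2.337 + ω·-3.177 = -3.530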